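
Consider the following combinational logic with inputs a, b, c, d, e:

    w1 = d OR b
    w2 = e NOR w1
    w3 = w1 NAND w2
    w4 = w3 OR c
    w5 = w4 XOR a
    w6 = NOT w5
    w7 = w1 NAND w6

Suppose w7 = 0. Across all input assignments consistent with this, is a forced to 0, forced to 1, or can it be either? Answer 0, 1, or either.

w7 = w1 NAND w6 must be 0, so both w1 = 1 and w6 = 1.
w1 = d OR b must be 1, so at least one of d, b is 1.
w6 = NOT w5 must be 1, so w5 = 0.
Every assignment with w7 = 0 has a = 1; there are 12 such assignment(s).

1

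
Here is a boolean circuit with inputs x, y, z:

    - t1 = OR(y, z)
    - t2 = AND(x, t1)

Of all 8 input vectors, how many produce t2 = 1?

t2 = AND(x, t1) must be 1, so both x = 1 and t1 = 1.
t1 = OR(y, z) must be 1, so at least one of y, z is 1.
Satisfying assignments:
  x=1, y=0, z=1
  x=1, y=1, z=0
  x=1, y=1, z=1

3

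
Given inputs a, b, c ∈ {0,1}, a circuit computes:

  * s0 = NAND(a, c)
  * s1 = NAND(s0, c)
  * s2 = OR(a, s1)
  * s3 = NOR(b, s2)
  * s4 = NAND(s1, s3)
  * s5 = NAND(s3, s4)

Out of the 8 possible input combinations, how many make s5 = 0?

s5 = NAND(s3, s4) must be 0, so both s3 = 1 and s4 = 1.
s3 = NOR(b, s2) must be 1, so both b = 0 and s2 = 0.
Satisfying assignments:
  a=0, b=0, c=1

1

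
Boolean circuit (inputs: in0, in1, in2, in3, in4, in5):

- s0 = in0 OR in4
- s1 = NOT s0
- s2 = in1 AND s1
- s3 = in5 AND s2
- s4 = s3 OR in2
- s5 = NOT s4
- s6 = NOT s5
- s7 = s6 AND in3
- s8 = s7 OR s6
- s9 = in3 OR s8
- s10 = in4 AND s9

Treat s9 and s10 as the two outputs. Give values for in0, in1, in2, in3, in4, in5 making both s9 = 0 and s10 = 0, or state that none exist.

in0=0, in1=1, in2=0, in3=0, in4=1, in5=0

Check with in0=0, in1=1, in2=0, in3=0, in4=1, in5=0:
s0 = in0 OR in4 = 0 OR 1 = 1
s1 = NOT s0 = NOT 1 = 0
s2 = in1 AND s1 = 1 AND 0 = 0
s3 = in5 AND s2 = 0 AND 0 = 0
s4 = s3 OR in2 = 0 OR 0 = 0
s5 = NOT s4 = NOT 0 = 1
s6 = NOT s5 = NOT 1 = 0
s7 = s6 AND in3 = 0 AND 0 = 0
s8 = s7 OR s6 = 0 OR 0 = 0
s9 = in3 OR s8 = 0 OR 0 = 0
s10 = in4 AND s9 = 1 AND 0 = 0
So s9 = 0 and s10 = 0.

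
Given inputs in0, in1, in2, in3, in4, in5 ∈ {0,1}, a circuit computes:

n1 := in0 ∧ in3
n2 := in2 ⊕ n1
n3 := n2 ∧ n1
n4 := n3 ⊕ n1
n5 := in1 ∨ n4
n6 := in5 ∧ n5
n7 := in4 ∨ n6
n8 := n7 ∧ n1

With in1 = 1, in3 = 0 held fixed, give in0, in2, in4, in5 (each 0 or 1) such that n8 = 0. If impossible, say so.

in0=0, in2=1, in4=1, in5=0

n8 = n7 ∧ n1 must be 0, so at least one of n7, n1 is 0.
Check with in1 = 1, in3 = 0 and in0=0, in2=1, in4=1, in5=0:
n1 = in0 ∧ in3 = 0 ∧ 0 = 0
n2 = in2 ⊕ n1 = 1 ⊕ 0 = 1
n3 = n2 ∧ n1 = 1 ∧ 0 = 0
n4 = n3 ⊕ n1 = 0 ⊕ 0 = 0
n5 = in1 ∨ n4 = 1 ∨ 0 = 1
n6 = in5 ∧ n5 = 0 ∧ 1 = 0
n7 = in4 ∨ n6 = 1 ∨ 0 = 1
n8 = n7 ∧ n1 = 1 ∧ 0 = 0
So n8 = 0.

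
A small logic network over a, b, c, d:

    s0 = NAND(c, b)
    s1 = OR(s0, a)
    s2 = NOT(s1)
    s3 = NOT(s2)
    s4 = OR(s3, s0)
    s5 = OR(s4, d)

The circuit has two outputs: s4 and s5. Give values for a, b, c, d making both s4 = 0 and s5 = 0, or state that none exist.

Check with a=0, b=1, c=1, d=0:
s0 = NAND(c, b) = NAND(1, 1) = 0
s1 = OR(s0, a) = OR(0, 0) = 0
s2 = NOT(s1) = NOT 0 = 1
s3 = NOT(s2) = NOT 1 = 0
s4 = OR(s3, s0) = OR(0, 0) = 0
s5 = OR(s4, d) = OR(0, 0) = 0
So s4 = 0 and s5 = 0.

a=0, b=1, c=1, d=0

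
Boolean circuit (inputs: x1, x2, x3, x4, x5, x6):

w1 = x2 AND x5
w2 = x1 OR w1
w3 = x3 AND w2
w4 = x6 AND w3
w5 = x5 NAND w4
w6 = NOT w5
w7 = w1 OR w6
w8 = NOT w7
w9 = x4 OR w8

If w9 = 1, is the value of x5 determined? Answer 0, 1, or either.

either

Both values of x5 occur among assignments with w9 = 1:
  x5=0: x1=0, x2=0, x3=0, x4=0, x5=0, x6=0
  x5=1: x1=0, x2=0, x3=0, x4=0, x5=1, x6=0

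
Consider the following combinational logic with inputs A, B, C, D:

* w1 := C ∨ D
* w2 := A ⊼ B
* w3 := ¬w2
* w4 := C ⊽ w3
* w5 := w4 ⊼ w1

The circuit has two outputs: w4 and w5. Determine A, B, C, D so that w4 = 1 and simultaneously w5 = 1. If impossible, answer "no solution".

A=0 B=0 C=0 D=0

Check with A=0 B=0 C=0 D=0:
w1 = C ∨ D = 0 ∨ 0 = 0
w2 = A ⊼ B = 0 ⊼ 0 = 1
w3 = ¬w2 = ¬1 = 0
w4 = C ⊽ w3 = 0 ⊽ 0 = 1
w5 = w4 ⊼ w1 = 1 ⊼ 0 = 1
So w4 = 1 and w5 = 1.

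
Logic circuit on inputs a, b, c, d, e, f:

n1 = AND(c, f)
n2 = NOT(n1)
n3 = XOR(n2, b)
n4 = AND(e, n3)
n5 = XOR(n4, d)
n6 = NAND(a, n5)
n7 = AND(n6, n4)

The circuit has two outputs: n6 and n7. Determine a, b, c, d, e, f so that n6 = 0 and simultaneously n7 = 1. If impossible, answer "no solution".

no solution exists

Across all 64 input combinations, none give both n6 = 0 and n7 = 1.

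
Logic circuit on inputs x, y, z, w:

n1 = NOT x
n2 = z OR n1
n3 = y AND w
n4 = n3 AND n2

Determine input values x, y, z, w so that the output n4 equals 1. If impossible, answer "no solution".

x=0, y=1, z=1, w=1

n4 = n3 AND n2 must be 1, so both n3 = 1 and n2 = 1.
n3 = y AND w must be 1, so both y = 1 and w = 1.
Check with x=0, y=1, z=1, w=1:
n1 = NOT x = NOT 0 = 1
n2 = z OR n1 = 1 OR 1 = 1
n3 = y AND w = 1 AND 1 = 1
n4 = n3 AND n2 = 1 AND 1 = 1
So n4 = 1 as required.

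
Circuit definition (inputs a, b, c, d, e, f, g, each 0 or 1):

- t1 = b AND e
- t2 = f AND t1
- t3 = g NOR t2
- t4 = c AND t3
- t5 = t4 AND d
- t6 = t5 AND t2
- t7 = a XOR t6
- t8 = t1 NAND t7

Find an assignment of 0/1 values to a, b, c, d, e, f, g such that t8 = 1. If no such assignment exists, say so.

t8 = t1 NAND t7 must be 1, so at least one of t1, t7 is 0.
Check with a=0, b=0, c=0, d=1, e=1, f=1, g=1:
t1 = b AND e = 0 AND 1 = 0
t2 = f AND t1 = 1 AND 0 = 0
t3 = g NOR t2 = 1 NOR 0 = 0
t4 = c AND t3 = 0 AND 0 = 0
t5 = t4 AND d = 0 AND 1 = 0
t6 = t5 AND t2 = 0 AND 0 = 0
t7 = a XOR t6 = 0 XOR 0 = 0
t8 = t1 NAND t7 = 0 NAND 0 = 1
So t8 = 1 as required.

a=0, b=0, c=0, d=1, e=1, f=1, g=1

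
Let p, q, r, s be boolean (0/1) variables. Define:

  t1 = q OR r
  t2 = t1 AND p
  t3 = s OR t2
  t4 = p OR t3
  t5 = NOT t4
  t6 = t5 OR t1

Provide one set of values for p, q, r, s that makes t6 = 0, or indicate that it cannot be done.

p=1 q=0 r=0 s=0

Check with p=1 q=0 r=0 s=0:
t1 = q OR r = 0 OR 0 = 0
t2 = t1 AND p = 0 AND 1 = 0
t3 = s OR t2 = 0 OR 0 = 0
t4 = p OR t3 = 1 OR 0 = 1
t5 = NOT t4 = NOT 1 = 0
t6 = t5 OR t1 = 0 OR 0 = 0
So t6 = 0 as required.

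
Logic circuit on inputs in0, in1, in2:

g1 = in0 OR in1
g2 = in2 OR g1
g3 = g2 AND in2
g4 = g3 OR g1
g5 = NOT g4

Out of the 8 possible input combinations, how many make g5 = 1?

1

g5 = NOT g4 must be 1, so g4 = 0.
Satisfying assignments:
  in0=0, in1=0, in2=0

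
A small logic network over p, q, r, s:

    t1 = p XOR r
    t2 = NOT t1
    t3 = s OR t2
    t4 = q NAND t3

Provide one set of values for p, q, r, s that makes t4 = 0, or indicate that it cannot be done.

p=0, q=1, r=0, s=0

t4 = q NAND t3 must be 0, so both q = 1 and t3 = 1.
t3 = s OR t2 must be 1, so at least one of s, t2 is 1.
Check with p=0, q=1, r=0, s=0:
t1 = p XOR r = 0 XOR 0 = 0
t2 = NOT t1 = NOT 0 = 1
t3 = s OR t2 = 0 OR 1 = 1
t4 = q NAND t3 = 1 NAND 1 = 0
So t4 = 0 as required.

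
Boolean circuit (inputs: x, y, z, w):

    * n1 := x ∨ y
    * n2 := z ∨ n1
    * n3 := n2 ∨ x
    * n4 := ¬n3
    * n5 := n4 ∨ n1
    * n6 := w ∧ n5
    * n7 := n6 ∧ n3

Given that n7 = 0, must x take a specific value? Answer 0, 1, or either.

Both values of x occur among assignments with n7 = 0:
  x=0: x=0, y=0, z=0, w=0
  x=1: x=1, y=0, z=0, w=0

either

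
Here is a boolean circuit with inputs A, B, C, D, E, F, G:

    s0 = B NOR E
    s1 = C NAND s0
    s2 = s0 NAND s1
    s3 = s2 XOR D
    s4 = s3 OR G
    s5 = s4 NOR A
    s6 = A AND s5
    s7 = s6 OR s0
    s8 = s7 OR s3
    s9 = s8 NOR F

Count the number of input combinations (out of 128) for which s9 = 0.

s9 = s8 NOR F must be 0, so at least one of s8, F is 1.
Enumerating the 128 input combinations, 104 give s9 = 0 and 24 give s9 = 1.

104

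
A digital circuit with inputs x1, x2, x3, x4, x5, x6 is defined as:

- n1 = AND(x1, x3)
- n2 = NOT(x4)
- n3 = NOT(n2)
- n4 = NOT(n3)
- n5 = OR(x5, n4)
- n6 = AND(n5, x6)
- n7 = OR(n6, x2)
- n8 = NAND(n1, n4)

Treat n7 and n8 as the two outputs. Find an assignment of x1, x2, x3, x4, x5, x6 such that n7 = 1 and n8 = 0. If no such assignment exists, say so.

Check with x1=1, x2=1, x3=1, x4=0, x5=0, x6=1:
n1 = AND(x1, x3) = AND(1, 1) = 1
n2 = NOT(x4) = NOT 0 = 1
n3 = NOT(n2) = NOT 1 = 0
n4 = NOT(n3) = NOT 0 = 1
n5 = OR(x5, n4) = OR(0, 1) = 1
n6 = AND(n5, x6) = AND(1, 1) = 1
n7 = OR(n6, x2) = OR(1, 1) = 1
n8 = NAND(n1, n4) = NAND(1, 1) = 0
So n7 = 1 and n8 = 0.

x1=1, x2=1, x3=1, x4=0, x5=0, x6=1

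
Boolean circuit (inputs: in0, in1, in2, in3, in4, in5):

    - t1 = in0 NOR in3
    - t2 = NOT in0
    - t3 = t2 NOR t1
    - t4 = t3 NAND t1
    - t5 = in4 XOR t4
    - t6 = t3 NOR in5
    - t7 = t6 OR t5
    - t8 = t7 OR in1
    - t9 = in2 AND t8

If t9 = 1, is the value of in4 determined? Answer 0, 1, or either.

Both values of in4 occur among assignments with t9 = 1:
  in4=0: in0=0, in1=0, in2=1, in3=0, in4=0, in5=0
  in4=1: in0=0, in1=0, in2=1, in3=0, in4=1, in5=0

either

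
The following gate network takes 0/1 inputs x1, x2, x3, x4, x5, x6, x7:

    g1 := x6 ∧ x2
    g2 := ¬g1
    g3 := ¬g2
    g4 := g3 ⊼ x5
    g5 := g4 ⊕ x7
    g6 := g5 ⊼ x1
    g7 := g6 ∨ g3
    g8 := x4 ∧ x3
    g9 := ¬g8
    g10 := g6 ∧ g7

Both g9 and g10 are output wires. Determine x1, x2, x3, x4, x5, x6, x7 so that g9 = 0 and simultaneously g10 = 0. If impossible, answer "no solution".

Check with x1=1, x2=0, x3=1, x4=1, x5=0, x6=0, x7=0:
g1 = x6 ∧ x2 = 0 ∧ 0 = 0
g2 = ¬g1 = ¬0 = 1
g3 = ¬g2 = ¬1 = 0
g4 = g3 ⊼ x5 = 0 ⊼ 0 = 1
g5 = g4 ⊕ x7 = 1 ⊕ 0 = 1
g6 = g5 ⊼ x1 = 1 ⊼ 1 = 0
g7 = g6 ∨ g3 = 0 ∨ 0 = 0
g8 = x4 ∧ x3 = 1 ∧ 1 = 1
g9 = ¬g8 = ¬1 = 0
g10 = g6 ∧ g7 = 0 ∧ 0 = 0
So g9 = 0 and g10 = 0.

x1=1, x2=0, x3=1, x4=1, x5=0, x6=0, x7=0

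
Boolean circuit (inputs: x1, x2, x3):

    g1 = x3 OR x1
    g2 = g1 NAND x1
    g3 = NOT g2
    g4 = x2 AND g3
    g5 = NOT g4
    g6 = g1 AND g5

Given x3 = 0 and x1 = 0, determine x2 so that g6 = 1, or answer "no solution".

no solution exists

With x3 = 0 and x1 = 0 fixed, none of the 2 settings of x2 give g6 = 1.
For example, with x2=1:
g1 = x3 OR x1 = 0 OR 0 = 0
g2 = g1 NAND x1 = 0 NAND 0 = 1
g3 = NOT g2 = NOT 1 = 0
g4 = x2 AND g3 = 1 AND 0 = 0
g5 = NOT g4 = NOT 0 = 1
g6 = g1 AND g5 = 0 AND 1 = 0
giving g6 = 0 ≠ 1.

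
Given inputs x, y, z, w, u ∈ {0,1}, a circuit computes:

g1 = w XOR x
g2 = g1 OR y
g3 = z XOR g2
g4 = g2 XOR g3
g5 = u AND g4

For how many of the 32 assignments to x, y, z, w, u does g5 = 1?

g5 = u AND g4 must be 1, so both u = 1 and g4 = 1.
Enumerating the 32 input combinations, 8 give g5 = 1 and 24 give g5 = 0.

8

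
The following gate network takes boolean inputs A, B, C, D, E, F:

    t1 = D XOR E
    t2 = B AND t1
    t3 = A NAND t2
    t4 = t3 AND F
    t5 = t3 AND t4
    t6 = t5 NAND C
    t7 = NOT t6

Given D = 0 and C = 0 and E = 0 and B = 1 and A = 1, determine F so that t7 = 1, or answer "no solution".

no solution exists

With D = 0 and C = 0 and E = 0 and B = 1 and A = 1 fixed, none of the 2 settings of F give t7 = 1.
For example, with F=0:
t1 = D XOR E = 0 XOR 0 = 0
t2 = B AND t1 = 1 AND 0 = 0
t3 = A NAND t2 = 1 NAND 0 = 1
t4 = t3 AND F = 1 AND 0 = 0
t5 = t3 AND t4 = 1 AND 0 = 0
t6 = t5 NAND C = 0 NAND 0 = 1
t7 = NOT t6 = NOT 1 = 0
giving t7 = 0 ≠ 1.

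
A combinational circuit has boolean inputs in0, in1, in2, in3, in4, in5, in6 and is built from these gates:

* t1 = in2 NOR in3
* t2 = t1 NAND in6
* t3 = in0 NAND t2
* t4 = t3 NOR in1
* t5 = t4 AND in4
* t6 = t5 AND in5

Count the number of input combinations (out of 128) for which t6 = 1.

7

t6 = t5 AND in5 must be 1, so both t5 = 1 and in5 = 1.
t5 = t4 AND in4 must be 1, so both t4 = 1 and in4 = 1.
t4 = t3 NOR in1 must be 1, so both t3 = 0 and in1 = 0.
Enumerating the 128 input combinations, 7 give t6 = 1 and 121 give t6 = 0.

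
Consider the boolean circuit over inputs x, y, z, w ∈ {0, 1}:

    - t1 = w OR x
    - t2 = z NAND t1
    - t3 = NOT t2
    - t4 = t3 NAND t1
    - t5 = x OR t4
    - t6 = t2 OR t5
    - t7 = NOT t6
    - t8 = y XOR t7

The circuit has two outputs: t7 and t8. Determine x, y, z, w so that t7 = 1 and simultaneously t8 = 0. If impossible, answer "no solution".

Check with x=0, y=1, z=1, w=1:
t1 = w OR x = 1 OR 0 = 1
t2 = z NAND t1 = 1 NAND 1 = 0
t3 = NOT t2 = NOT 0 = 1
t4 = t3 NAND t1 = 1 NAND 1 = 0
t5 = x OR t4 = 0 OR 0 = 0
t6 = t2 OR t5 = 0 OR 0 = 0
t7 = NOT t6 = NOT 0 = 1
t8 = y XOR t7 = 1 XOR 1 = 0
So t7 = 1 and t8 = 0.

x=0, y=1, z=1, w=1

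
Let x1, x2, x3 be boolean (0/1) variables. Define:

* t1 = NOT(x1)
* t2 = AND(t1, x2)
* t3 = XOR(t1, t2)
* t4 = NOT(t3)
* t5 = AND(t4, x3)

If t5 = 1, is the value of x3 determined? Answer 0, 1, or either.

t5 = AND(t4, x3) must be 1, so both t4 = 1 and x3 = 1.
Every assignment with t5 = 1 has x3 = 1; there are 3 such assignment(s).
  x1=0, x2=1, x3=1
  x1=1, x2=0, x3=1
  x1=1, x2=1, x3=1

1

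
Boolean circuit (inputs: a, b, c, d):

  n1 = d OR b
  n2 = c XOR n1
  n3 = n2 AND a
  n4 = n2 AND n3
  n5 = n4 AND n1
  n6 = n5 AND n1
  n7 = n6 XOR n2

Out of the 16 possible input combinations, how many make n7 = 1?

5

n7 = n6 XOR n2 must be 1, so n6 and n2 differ.
Enumerating the 16 input combinations, 5 give n7 = 1 and 11 give n7 = 0.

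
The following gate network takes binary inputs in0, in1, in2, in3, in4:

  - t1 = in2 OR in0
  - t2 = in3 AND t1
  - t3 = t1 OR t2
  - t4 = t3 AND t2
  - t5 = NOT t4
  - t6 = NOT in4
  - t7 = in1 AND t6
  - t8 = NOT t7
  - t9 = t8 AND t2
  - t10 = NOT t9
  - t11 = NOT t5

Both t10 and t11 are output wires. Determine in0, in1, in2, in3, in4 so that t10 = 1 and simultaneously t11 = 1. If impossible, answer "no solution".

Check with in0=1, in1=1, in2=1, in3=1, in4=0:
t1 = in2 OR in0 = 1 OR 1 = 1
t2 = in3 AND t1 = 1 AND 1 = 1
t3 = t1 OR t2 = 1 OR 1 = 1
t4 = t3 AND t2 = 1 AND 1 = 1
t5 = NOT t4 = NOT 1 = 0
t6 = NOT in4 = NOT 0 = 1
t7 = in1 AND t6 = 1 AND 1 = 1
t8 = NOT t7 = NOT 1 = 0
t9 = t8 AND t2 = 0 AND 1 = 0
t10 = NOT t9 = NOT 0 = 1
t11 = NOT t5 = NOT 0 = 1
So t10 = 1 and t11 = 1.

in0=1, in1=1, in2=1, in3=1, in4=0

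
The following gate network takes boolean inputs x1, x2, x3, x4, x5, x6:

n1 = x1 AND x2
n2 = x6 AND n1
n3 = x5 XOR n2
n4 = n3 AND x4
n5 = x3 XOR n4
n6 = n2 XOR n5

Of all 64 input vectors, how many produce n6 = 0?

32

n6 = n2 XOR n5 must be 0, so n2 and n5 are equal.
Enumerating the 64 input combinations, 32 give n6 = 0 and 32 give n6 = 1.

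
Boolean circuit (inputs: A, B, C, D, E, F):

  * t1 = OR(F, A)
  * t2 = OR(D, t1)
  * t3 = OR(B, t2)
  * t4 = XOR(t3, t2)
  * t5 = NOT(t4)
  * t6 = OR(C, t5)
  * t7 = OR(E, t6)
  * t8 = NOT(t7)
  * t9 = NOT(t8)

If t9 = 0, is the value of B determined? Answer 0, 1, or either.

t9 = NOT(t8) must be 0, so t8 = 1.
t8 = NOT(t7) must be 1, so t7 = 0.
t7 = OR(E, t6) must be 0, so both E = 0 and t6 = 0.
Every assignment with t9 = 0 has B = 1; there are 1 such assignment(s).
  A=0, B=1, C=0, D=0, E=0, F=0

1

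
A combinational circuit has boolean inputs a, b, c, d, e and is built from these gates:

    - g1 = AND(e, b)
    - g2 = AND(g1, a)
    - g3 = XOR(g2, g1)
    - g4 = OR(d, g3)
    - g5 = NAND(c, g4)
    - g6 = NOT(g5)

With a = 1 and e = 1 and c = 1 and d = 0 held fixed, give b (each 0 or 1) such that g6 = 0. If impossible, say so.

b=1

Check with a = 1 and e = 1 and c = 1 and d = 0 and b=1:
g1 = AND(e, b) = AND(1, 1) = 1
g2 = AND(g1, a) = AND(1, 1) = 1
g3 = XOR(g2, g1) = XOR(1, 1) = 0
g4 = OR(d, g3) = OR(0, 0) = 0
g5 = NAND(c, g4) = NAND(1, 0) = 1
g6 = NOT(g5) = NOT 1 = 0
So g6 = 0.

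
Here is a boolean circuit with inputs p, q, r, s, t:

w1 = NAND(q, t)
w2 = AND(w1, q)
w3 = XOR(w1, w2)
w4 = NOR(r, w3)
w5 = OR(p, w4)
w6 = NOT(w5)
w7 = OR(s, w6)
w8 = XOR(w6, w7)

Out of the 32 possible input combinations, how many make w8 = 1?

w8 = XOR(w6, w7) must be 1, so w6 and w7 differ.
Enumerating the 32 input combinations, 10 give w8 = 1 and 22 give w8 = 0.

10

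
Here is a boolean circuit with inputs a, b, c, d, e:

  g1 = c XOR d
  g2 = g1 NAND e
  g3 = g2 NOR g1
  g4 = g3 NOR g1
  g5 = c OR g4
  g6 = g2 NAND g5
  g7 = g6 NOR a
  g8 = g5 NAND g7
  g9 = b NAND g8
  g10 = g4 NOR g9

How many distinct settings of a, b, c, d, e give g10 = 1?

g10 = g4 NOR g9 must be 1, so both g4 = 0 and g9 = 0.
g4 = g3 NOR g1 must be 0, so at least one of g3, g1 is 1.
g9 = b NAND g8 must be 0, so both b = 1 and g8 = 1.
Enumerating the 32 input combinations, 7 give g10 = 1 and 25 give g10 = 0.

7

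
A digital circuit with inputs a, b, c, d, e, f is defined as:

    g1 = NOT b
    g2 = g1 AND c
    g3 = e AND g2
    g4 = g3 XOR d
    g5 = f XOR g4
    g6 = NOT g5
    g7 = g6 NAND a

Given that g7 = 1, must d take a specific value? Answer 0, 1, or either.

Both values of d occur among assignments with g7 = 1:
  d=0: a=0, b=0, c=0, d=0, e=0, f=0
  d=1: a=0, b=0, c=0, d=1, e=0, f=0

either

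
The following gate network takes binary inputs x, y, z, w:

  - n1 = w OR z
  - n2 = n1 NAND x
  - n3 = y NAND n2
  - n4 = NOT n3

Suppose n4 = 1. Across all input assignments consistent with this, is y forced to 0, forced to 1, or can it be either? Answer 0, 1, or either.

n4 = NOT n3 must be 1, so n3 = 0.
Every assignment with n4 = 1 has y = 1; there are 5 such assignment(s).

1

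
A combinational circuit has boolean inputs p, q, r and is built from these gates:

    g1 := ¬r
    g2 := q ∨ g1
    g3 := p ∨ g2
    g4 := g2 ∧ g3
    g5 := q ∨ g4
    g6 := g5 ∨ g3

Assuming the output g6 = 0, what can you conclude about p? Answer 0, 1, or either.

0

g6 = g5 ∨ g3 must be 0, so both g5 = 0 and g3 = 0.
g5 = q ∨ g4 must be 0, so both q = 0 and g4 = 0.
g3 = p ∨ g2 must be 0, so both p = 0 and g2 = 0.
Every assignment with g6 = 0 has p = 0; there are 1 such assignment(s).
  p=0, q=0, r=1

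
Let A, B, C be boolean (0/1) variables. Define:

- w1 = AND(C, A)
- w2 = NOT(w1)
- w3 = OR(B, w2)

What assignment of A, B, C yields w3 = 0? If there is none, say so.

w3 = OR(B, w2) must be 0, so both B = 0 and w2 = 0.
Check with A=1 B=0 C=1:
w1 = AND(C, A) = AND(1, 1) = 1
w2 = NOT(w1) = NOT 1 = 0
w3 = OR(B, w2) = OR(0, 0) = 0
So w3 = 0 as required.

A=1 B=0 C=1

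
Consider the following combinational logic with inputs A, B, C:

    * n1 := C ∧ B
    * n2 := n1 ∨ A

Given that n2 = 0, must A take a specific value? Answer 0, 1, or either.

0

n2 = n1 ∨ A must be 0, so both n1 = 0 and A = 0.
n1 = C ∧ B must be 0, so at least one of C, B is 0.
Every assignment with n2 = 0 has A = 0; there are 3 such assignment(s).
  A=0, B=0, C=0
  A=0, B=0, C=1
  A=0, B=1, C=0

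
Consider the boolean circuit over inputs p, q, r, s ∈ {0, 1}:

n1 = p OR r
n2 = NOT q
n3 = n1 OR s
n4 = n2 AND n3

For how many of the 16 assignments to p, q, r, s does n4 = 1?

7

n4 = n2 AND n3 must be 1, so both n2 = 1 and n3 = 1.
n2 = NOT q must be 1, so q = 0.
n3 = n1 OR s must be 1, so at least one of n1, s is 1.
Enumerating the 16 input combinations, 7 give n4 = 1 and 9 give n4 = 0.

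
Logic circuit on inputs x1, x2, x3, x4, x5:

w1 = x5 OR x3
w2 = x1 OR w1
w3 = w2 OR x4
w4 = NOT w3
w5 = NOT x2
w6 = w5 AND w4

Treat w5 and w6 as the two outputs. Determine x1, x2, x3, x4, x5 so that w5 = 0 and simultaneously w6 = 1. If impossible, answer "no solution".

no solution exists

Across all 32 input combinations, none give both w5 = 0 and w6 = 1.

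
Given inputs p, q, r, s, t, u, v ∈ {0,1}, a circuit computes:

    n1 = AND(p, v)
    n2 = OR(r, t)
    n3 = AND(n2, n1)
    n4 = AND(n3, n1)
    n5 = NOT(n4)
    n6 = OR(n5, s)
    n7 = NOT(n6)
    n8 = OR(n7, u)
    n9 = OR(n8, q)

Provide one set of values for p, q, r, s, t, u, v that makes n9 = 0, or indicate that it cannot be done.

n9 = OR(n8, q) must be 0, so both n8 = 0 and q = 0.
Check with p=0, q=0, r=1, s=1, t=0, u=0, v=1:
n1 = AND(p, v) = AND(0, 1) = 0
n2 = OR(r, t) = OR(1, 0) = 1
n3 = AND(n2, n1) = AND(1, 0) = 0
n4 = AND(n3, n1) = AND(0, 0) = 0
n5 = NOT(n4) = NOT 0 = 1
n6 = OR(n5, s) = OR(1, 1) = 1
n7 = NOT(n6) = NOT 1 = 0
n8 = OR(n7, u) = OR(0, 0) = 0
n9 = OR(n8, q) = OR(0, 0) = 0
So n9 = 0 as required.

p=0, q=0, r=1, s=1, t=0, u=0, v=1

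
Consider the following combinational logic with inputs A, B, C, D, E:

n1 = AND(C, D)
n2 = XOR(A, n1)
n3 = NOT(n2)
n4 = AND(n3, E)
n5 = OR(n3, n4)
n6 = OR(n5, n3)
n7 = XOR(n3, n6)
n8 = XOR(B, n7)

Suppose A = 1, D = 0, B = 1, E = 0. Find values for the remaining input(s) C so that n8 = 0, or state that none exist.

no solution exists

With A = 1, D = 0, B = 1, E = 0 fixed, none of the 2 settings of C give n8 = 0.
For example, with C=0:
n1 = AND(C, D) = AND(0, 0) = 0
n2 = XOR(A, n1) = XOR(1, 0) = 1
n3 = NOT(n2) = NOT 1 = 0
n4 = AND(n3, E) = AND(0, 0) = 0
n5 = OR(n3, n4) = OR(0, 0) = 0
n6 = OR(n5, n3) = OR(0, 0) = 0
n7 = XOR(n3, n6) = XOR(0, 0) = 0
n8 = XOR(B, n7) = XOR(1, 0) = 1
giving n8 = 1 ≠ 0.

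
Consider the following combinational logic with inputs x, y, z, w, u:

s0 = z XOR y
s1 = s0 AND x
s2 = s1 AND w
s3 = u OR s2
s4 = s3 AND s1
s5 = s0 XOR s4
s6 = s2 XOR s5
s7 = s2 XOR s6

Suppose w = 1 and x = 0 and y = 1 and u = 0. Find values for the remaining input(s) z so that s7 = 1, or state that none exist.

z=0

Check with w = 1 and x = 0 and y = 1 and u = 0 and z=0:
s0 = z XOR y = 0 XOR 1 = 1
s1 = s0 AND x = 1 AND 0 = 0
s2 = s1 AND w = 0 AND 1 = 0
s3 = u OR s2 = 0 OR 0 = 0
s4 = s3 AND s1 = 0 AND 0 = 0
s5 = s0 XOR s4 = 1 XOR 0 = 1
s6 = s2 XOR s5 = 0 XOR 1 = 1
s7 = s2 XOR s6 = 0 XOR 1 = 1
So s7 = 1.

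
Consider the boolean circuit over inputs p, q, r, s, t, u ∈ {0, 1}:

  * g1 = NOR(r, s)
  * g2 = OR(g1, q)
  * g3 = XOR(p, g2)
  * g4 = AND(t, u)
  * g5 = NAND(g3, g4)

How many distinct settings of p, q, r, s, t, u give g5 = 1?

56

g5 = NAND(g3, g4) must be 1, so at least one of g3, g4 is 0.
Enumerating the 64 input combinations, 56 give g5 = 1 and 8 give g5 = 0.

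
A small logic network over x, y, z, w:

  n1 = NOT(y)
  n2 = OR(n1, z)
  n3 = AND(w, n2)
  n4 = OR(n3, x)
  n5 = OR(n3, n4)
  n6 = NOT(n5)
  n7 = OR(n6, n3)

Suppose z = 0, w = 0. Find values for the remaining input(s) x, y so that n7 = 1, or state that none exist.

n7 = OR(n6, n3) must be 1, so at least one of n6, n3 is 1.
Check with z = 0, w = 0 and x=0, y=1:
n1 = NOT(y) = NOT 1 = 0
n2 = OR(n1, z) = OR(0, 0) = 0
n3 = AND(w, n2) = AND(0, 0) = 0
n4 = OR(n3, x) = OR(0, 0) = 0
n5 = OR(n3, n4) = OR(0, 0) = 0
n6 = NOT(n5) = NOT 0 = 1
n7 = OR(n6, n3) = OR(1, 0) = 1
So n7 = 1.

x=0, y=1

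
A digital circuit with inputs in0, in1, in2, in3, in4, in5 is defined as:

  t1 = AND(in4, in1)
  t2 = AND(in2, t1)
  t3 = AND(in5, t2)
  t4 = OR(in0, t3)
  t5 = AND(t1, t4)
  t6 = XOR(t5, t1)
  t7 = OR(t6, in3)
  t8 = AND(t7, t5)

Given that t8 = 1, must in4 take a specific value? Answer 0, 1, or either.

t8 = AND(t7, t5) must be 1, so both t7 = 1 and t5 = 1.
Every assignment with t8 = 1 has in4 = 1; there are 5 such assignment(s).

1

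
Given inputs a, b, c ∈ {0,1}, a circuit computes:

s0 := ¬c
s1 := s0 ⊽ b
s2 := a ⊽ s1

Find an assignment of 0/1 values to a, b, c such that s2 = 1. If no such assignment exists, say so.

s2 = a ⊽ s1 must be 1, so both a = 0 and s1 = 0.
s1 = s0 ⊽ b must be 0, so at least one of s0, b is 1.
Check with a=0 b=1 c=1:
s0 = ¬c = ¬1 = 0
s1 = s0 ⊽ b = 0 ⊽ 1 = 0
s2 = a ⊽ s1 = 0 ⊽ 0 = 1
So s2 = 1 as required.

a=0 b=1 c=1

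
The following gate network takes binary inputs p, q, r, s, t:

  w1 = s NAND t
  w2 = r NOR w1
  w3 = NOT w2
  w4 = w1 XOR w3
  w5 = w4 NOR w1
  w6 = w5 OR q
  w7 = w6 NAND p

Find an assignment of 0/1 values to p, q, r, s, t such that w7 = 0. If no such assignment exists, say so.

w7 = w6 NAND p must be 0, so both w6 = 1 and p = 1.
Check with p=1, q=1, r=0, s=1, t=0:
w1 = s NAND t = 1 NAND 0 = 1
w2 = r NOR w1 = 0 NOR 1 = 0
w3 = NOT w2 = NOT 0 = 1
w4 = w1 XOR w3 = 1 XOR 1 = 0
w5 = w4 NOR w1 = 0 NOR 1 = 0
w6 = w5 OR q = 0 OR 1 = 1
w7 = w6 NAND p = 1 NAND 1 = 0
So w7 = 0 as required.

p=1, q=1, r=0, s=1, t=0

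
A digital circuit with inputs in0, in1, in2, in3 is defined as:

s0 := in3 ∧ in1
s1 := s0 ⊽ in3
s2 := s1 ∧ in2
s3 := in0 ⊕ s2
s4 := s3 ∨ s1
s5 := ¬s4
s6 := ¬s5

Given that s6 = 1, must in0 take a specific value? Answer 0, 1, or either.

either

Both values of in0 occur among assignments with s6 = 1:
  in0=0: in0=0, in1=0, in2=0, in3=0
  in0=1: in0=1, in1=0, in2=0, in3=0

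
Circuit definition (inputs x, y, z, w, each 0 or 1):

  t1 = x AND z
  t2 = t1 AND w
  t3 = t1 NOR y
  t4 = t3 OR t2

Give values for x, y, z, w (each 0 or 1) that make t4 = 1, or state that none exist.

t4 = t3 OR t2 must be 1, so at least one of t3, t2 is 1.
Check with x=1, y=0, z=0, w=1:
t1 = x AND z = 1 AND 0 = 0
t2 = t1 AND w = 0 AND 1 = 0
t3 = t1 NOR y = 0 NOR 0 = 1
t4 = t3 OR t2 = 1 OR 0 = 1
So t4 = 1 as required.

x=1, y=0, z=0, w=1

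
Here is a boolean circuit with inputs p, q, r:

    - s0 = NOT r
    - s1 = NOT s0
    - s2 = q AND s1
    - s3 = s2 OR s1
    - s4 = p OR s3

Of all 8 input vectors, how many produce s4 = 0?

2

s4 = p OR s3 must be 0, so both p = 0 and s3 = 0.
s3 = s2 OR s1 must be 0, so both s2 = 0 and s1 = 0.
s2 = q AND s1 must be 0, so at least one of q, s1 is 0.
Satisfying assignments:
  p=0, q=0, r=0
  p=0, q=1, r=0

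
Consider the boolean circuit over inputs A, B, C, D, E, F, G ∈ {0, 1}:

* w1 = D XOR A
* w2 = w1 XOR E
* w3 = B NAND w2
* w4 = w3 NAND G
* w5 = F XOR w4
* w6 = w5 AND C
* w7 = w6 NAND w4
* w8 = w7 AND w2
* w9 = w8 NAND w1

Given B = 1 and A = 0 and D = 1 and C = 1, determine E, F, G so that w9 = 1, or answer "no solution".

E=1, F=0, G=1

Check with B = 1 and A = 0 and D = 1 and C = 1 and E=1, F=0, G=1:
w1 = D XOR A = 1 XOR 0 = 1
w2 = w1 XOR E = 1 XOR 1 = 0
w3 = B NAND w2 = 1 NAND 0 = 1
w4 = w3 NAND G = 1 NAND 1 = 0
w5 = F XOR w4 = 0 XOR 0 = 0
w6 = w5 AND C = 0 AND 1 = 0
w7 = w6 NAND w4 = 0 NAND 0 = 1
w8 = w7 AND w2 = 1 AND 0 = 0
w9 = w8 NAND w1 = 0 NAND 1 = 1
So w9 = 1.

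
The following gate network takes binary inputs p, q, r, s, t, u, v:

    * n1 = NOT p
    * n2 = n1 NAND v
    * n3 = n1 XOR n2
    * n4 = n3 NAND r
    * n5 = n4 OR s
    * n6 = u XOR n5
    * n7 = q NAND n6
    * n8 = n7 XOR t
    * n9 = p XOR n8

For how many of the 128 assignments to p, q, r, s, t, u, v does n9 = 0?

64

n9 = p XOR n8 must be 0, so p and n8 are equal.
Enumerating the 128 input combinations, 64 give n9 = 0 and 64 give n9 = 1.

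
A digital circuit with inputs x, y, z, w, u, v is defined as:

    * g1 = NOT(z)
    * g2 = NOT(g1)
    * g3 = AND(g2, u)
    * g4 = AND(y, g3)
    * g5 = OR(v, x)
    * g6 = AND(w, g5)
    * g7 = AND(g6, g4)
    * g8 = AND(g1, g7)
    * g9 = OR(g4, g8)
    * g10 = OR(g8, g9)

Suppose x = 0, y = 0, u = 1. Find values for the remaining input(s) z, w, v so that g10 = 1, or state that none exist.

no solution exists

With x = 0, y = 0, u = 1 fixed, none of the 8 settings of z, w, v give g10 = 1.
For example, with z=0, w=1, v=1:
g1 = NOT(z) = NOT 0 = 1
g2 = NOT(g1) = NOT 1 = 0
g3 = AND(g2, u) = AND(0, 1) = 0
g4 = AND(y, g3) = AND(0, 0) = 0
g5 = OR(v, x) = OR(1, 0) = 1
g6 = AND(w, g5) = AND(1, 1) = 1
g7 = AND(g6, g4) = AND(1, 0) = 0
g8 = AND(g1, g7) = AND(1, 0) = 0
g9 = OR(g4, g8) = OR(0, 0) = 0
g10 = OR(g8, g9) = OR(0, 0) = 0
giving g10 = 0 ≠ 1.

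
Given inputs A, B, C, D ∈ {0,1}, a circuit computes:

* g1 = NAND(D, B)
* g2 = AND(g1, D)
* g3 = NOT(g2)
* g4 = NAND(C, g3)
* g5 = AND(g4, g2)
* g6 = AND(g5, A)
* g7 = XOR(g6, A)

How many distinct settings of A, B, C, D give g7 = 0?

10

g7 = XOR(g6, A) must be 0, so g6 and A are equal.
Enumerating the 16 input combinations, 10 give g7 = 0 and 6 give g7 = 1.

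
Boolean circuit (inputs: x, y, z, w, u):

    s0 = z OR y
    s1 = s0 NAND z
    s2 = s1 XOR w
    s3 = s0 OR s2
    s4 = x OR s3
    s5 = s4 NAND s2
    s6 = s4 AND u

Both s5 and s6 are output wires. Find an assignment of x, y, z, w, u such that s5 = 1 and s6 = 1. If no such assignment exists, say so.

x=1, y=1, z=0, w=1, u=1

Check with x=1, y=1, z=0, w=1, u=1:
s0 = z OR y = 0 OR 1 = 1
s1 = s0 NAND z = 1 NAND 0 = 1
s2 = s1 XOR w = 1 XOR 1 = 0
s3 = s0 OR s2 = 1 OR 0 = 1
s4 = x OR s3 = 1 OR 1 = 1
s5 = s4 NAND s2 = 1 NAND 0 = 1
s6 = s4 AND u = 1 AND 1 = 1
So s5 = 1 and s6 = 1.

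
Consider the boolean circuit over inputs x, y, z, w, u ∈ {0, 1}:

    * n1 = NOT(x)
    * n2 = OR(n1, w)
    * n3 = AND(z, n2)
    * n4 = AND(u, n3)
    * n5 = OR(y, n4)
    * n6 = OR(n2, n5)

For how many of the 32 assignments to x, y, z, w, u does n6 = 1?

28

n6 = OR(n2, n5) must be 1, so at least one of n2, n5 is 1.
Enumerating the 32 input combinations, 28 give n6 = 1 and 4 give n6 = 0.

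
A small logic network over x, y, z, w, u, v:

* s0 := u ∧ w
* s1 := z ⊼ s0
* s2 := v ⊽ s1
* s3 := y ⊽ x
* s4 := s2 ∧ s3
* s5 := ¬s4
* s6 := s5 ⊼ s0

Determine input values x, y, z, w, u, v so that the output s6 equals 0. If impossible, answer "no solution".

x=0 y=0 z=1 w=1 u=1 v=1

s6 = s5 ⊼ s0 must be 0, so both s5 = 1 and s0 = 1.
s5 = ¬s4 must be 1, so s4 = 0.
Check with x=0 y=0 z=1 w=1 u=1 v=1:
s0 = u ∧ w = 1 ∧ 1 = 1
s1 = z ⊼ s0 = 1 ⊼ 1 = 0
s2 = v ⊽ s1 = 1 ⊽ 0 = 0
s3 = y ⊽ x = 0 ⊽ 0 = 1
s4 = s2 ∧ s3 = 0 ∧ 1 = 0
s5 = ¬s4 = ¬0 = 1
s6 = s5 ⊼ s0 = 1 ⊼ 1 = 0
So s6 = 0 as required.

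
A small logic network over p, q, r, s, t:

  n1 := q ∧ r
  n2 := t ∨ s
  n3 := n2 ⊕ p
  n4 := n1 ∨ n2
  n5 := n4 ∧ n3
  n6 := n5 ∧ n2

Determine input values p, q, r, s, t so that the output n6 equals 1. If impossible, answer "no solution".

p=0, q=1, r=0, s=1, t=1

n6 = n5 ∧ n2 must be 1, so both n5 = 1 and n2 = 1.
n5 = n4 ∧ n3 must be 1, so both n4 = 1 and n3 = 1.
n2 = t ∨ s must be 1, so at least one of t, s is 1.
Check with p=0, q=1, r=0, s=1, t=1:
n1 = q ∧ r = 1 ∧ 0 = 0
n2 = t ∨ s = 1 ∨ 1 = 1
n3 = n2 ⊕ p = 1 ⊕ 0 = 1
n4 = n1 ∨ n2 = 0 ∨ 1 = 1
n5 = n4 ∧ n3 = 1 ∧ 1 = 1
n6 = n5 ∧ n2 = 1 ∧ 1 = 1
So n6 = 1 as required.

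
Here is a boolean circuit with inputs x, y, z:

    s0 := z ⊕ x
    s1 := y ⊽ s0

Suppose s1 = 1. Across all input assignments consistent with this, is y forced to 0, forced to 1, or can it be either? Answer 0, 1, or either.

s1 = y ⊽ s0 must be 1, so both y = 0 and s0 = 0.
s0 = z ⊕ x must be 0, so z and x are equal.
Every assignment with s1 = 1 has y = 0; there are 2 such assignment(s).
  x=0, y=0, z=0
  x=1, y=0, z=1

0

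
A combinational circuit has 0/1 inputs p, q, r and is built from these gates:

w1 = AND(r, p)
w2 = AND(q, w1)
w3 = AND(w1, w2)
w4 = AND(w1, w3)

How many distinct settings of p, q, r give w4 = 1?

1

w4 = AND(w1, w3) must be 1, so both w1 = 1 and w3 = 1.
Satisfying assignments:
  p=1, q=1, r=1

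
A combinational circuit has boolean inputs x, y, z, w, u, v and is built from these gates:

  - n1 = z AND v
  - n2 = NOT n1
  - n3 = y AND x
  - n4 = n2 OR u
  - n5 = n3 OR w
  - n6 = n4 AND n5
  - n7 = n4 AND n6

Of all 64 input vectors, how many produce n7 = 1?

n7 = n4 AND n6 must be 1, so both n4 = 1 and n6 = 1.
n4 = n2 OR u must be 1, so at least one of n2, u is 1.
Enumerating the 64 input combinations, 35 give n7 = 1 and 29 give n7 = 0.

35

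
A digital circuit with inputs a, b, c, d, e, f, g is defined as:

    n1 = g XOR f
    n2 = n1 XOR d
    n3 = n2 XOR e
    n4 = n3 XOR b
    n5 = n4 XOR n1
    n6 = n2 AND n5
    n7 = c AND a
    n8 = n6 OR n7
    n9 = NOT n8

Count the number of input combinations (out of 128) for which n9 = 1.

n9 = NOT n8 must be 1, so n8 = 0.
n8 = n6 OR n7 must be 0, so both n6 = 0 and n7 = 0.
n6 = n2 AND n5 must be 0, so at least one of n2, n5 is 0.
Enumerating the 128 input combinations, 72 give n9 = 1 and 56 give n9 = 0.

72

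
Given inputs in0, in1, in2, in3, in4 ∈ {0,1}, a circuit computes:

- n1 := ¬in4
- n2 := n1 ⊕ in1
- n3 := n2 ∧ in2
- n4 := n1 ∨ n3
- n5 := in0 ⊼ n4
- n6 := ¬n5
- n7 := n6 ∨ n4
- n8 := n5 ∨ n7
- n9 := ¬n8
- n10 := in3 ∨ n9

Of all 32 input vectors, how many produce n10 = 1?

16

n10 = in3 ∨ n9 must be 1, so at least one of in3, n9 is 1.
Enumerating the 32 input combinations, 16 give n10 = 1 and 16 give n10 = 0.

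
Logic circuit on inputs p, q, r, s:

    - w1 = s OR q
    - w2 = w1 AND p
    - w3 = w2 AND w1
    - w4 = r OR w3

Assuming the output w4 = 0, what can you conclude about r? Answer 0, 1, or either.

w4 = r OR w3 must be 0, so both r = 0 and w3 = 0.
w3 = w2 AND w1 must be 0, so at least one of w2, w1 is 0.
Every assignment with w4 = 0 has r = 0; there are 5 such assignment(s).

0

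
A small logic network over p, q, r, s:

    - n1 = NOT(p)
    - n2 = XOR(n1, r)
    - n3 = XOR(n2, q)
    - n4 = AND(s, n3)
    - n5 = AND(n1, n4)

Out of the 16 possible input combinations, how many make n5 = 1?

2

n5 = AND(n1, n4) must be 1, so both n1 = 1 and n4 = 1.
n1 = NOT(p) must be 1, so p = 0.
n4 = AND(s, n3) must be 1, so both s = 1 and n3 = 1.
Enumerating the 16 input combinations, 2 give n5 = 1 and 14 give n5 = 0.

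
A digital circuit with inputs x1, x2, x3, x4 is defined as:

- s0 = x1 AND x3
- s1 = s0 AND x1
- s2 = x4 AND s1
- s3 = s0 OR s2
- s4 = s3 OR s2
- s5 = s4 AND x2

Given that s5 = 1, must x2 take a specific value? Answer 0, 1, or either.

s5 = s4 AND x2 must be 1, so both s4 = 1 and x2 = 1.
s4 = s3 OR s2 must be 1, so at least one of s3, s2 is 1.
Every assignment with s5 = 1 has x2 = 1; there are 2 such assignment(s).
  x1=1, x2=1, x3=1, x4=0
  x1=1, x2=1, x3=1, x4=1

1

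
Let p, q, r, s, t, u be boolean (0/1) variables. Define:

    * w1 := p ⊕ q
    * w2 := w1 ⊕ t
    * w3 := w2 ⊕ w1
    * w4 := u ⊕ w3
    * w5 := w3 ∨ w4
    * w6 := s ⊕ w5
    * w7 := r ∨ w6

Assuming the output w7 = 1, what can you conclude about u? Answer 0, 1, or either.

either

Both values of u occur among assignments with w7 = 1:
  u=0: p=0, q=0, r=0, s=0, t=1, u=0
  u=1: p=0, q=0, r=0, s=0, t=0, u=1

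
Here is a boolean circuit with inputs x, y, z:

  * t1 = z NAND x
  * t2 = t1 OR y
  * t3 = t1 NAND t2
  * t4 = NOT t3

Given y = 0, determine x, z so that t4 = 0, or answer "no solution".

t4 = NOT t3 must be 0, so t3 = 1.
t3 = t1 NAND t2 must be 1, so at least one of t1, t2 is 0.
Check with y = 0 and x=1, z=1:
t1 = z NAND x = 1 NAND 1 = 0
t2 = t1 OR y = 0 OR 0 = 0
t3 = t1 NAND t2 = 0 NAND 0 = 1
t4 = NOT t3 = NOT 1 = 0
So t4 = 0.

x=1 z=1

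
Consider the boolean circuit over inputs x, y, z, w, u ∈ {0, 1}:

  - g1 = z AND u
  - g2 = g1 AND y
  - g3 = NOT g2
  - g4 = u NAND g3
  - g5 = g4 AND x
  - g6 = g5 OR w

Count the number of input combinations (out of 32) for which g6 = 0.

11

g6 = g5 OR w must be 0, so both g5 = 0 and w = 0.
g5 = g4 AND x must be 0, so at least one of g4, x is 0.
Enumerating the 32 input combinations, 11 give g6 = 0 and 21 give g6 = 1.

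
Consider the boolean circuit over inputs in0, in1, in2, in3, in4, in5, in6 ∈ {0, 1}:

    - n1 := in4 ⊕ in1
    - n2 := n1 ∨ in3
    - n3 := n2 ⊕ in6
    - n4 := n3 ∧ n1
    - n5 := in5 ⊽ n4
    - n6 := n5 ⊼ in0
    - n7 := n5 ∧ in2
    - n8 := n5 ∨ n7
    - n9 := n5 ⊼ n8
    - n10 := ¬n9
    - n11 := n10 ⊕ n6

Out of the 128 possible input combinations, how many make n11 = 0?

n11 = n10 ⊕ n6 must be 0, so n10 and n6 are equal.
Enumerating the 128 input combinations, 24 give n11 = 0 and 104 give n11 = 1.

24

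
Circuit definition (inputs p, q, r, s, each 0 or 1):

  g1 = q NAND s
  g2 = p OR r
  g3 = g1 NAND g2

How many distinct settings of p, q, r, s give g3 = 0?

g3 = g1 NAND g2 must be 0, so both g1 = 1 and g2 = 1.
Enumerating the 16 input combinations, 9 give g3 = 0 and 7 give g3 = 1.

9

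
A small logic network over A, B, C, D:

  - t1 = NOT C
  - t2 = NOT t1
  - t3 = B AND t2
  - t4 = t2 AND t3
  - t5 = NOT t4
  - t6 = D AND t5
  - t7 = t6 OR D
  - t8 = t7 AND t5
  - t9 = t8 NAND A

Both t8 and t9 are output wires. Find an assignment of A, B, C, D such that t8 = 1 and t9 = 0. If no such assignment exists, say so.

Check with A=1 B=0 C=1 D=1:
t1 = NOT C = NOT 1 = 0
t2 = NOT t1 = NOT 0 = 1
t3 = B AND t2 = 0 AND 1 = 0
t4 = t2 AND t3 = 1 AND 0 = 0
t5 = NOT t4 = NOT 0 = 1
t6 = D AND t5 = 1 AND 1 = 1
t7 = t6 OR D = 1 OR 1 = 1
t8 = t7 AND t5 = 1 AND 1 = 1
t9 = t8 NAND A = 1 NAND 1 = 0
So t8 = 1 and t9 = 0.

A=1 B=0 C=1 D=1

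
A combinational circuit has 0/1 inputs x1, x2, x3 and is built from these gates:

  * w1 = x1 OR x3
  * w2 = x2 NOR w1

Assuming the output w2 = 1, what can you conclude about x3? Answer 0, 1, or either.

0

w2 = x2 NOR w1 must be 1, so both x2 = 0 and w1 = 0.
Every assignment with w2 = 1 has x3 = 0; there are 1 such assignment(s).
  x1=0, x2=0, x3=0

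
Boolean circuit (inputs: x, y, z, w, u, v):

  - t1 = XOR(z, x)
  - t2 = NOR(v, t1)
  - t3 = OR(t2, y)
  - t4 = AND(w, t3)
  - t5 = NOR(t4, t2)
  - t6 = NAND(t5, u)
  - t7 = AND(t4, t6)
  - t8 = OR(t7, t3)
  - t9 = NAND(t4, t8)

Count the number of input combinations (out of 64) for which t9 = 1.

t9 = NAND(t4, t8) must be 1, so at least one of t4, t8 is 0.
Enumerating the 64 input combinations, 44 give t9 = 1 and 20 give t9 = 0.

44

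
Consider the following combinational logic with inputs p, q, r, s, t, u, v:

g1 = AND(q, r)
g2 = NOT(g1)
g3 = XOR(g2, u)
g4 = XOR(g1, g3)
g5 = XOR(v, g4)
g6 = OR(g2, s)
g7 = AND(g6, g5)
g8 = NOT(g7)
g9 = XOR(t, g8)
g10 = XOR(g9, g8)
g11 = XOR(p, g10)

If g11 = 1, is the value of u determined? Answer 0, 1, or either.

Both values of u occur among assignments with g11 = 1:
  u=0: p=0, q=0, r=0, s=0, t=1, u=0, v=0
  u=1: p=0, q=0, r=0, s=0, t=1, u=1, v=0

either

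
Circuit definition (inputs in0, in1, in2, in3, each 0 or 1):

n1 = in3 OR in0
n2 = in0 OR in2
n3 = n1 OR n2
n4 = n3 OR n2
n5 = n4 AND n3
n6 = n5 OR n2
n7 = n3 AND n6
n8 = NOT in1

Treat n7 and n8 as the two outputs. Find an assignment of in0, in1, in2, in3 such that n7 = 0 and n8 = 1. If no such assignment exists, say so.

in0=0, in1=0, in2=0, in3=0

Check with in0=0, in1=0, in2=0, in3=0:
n1 = in3 OR in0 = 0 OR 0 = 0
n2 = in0 OR in2 = 0 OR 0 = 0
n3 = n1 OR n2 = 0 OR 0 = 0
n4 = n3 OR n2 = 0 OR 0 = 0
n5 = n4 AND n3 = 0 AND 0 = 0
n6 = n5 OR n2 = 0 OR 0 = 0
n7 = n3 AND n6 = 0 AND 0 = 0
n8 = NOT in1 = NOT 0 = 1
So n7 = 0 and n8 = 1.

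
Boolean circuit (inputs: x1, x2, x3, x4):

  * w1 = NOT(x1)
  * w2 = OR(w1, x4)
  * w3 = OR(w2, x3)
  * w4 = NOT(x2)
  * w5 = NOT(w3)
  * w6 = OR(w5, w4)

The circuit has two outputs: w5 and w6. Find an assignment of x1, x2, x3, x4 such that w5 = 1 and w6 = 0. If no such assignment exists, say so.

no solution exists

Across all 16 input combinations, none give both w5 = 1 and w6 = 0.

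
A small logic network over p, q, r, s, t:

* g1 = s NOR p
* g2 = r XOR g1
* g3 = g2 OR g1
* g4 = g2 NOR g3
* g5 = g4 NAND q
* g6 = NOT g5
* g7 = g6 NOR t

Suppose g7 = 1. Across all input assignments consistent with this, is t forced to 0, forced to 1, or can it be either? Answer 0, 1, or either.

g7 = g6 NOR t must be 1, so both g6 = 0 and t = 0.
g6 = NOT g5 must be 0, so g5 = 1.
g5 = g4 NAND q must be 1, so at least one of g4, q is 0.
Every assignment with g7 = 1 has t = 0; there are 13 such assignment(s).

0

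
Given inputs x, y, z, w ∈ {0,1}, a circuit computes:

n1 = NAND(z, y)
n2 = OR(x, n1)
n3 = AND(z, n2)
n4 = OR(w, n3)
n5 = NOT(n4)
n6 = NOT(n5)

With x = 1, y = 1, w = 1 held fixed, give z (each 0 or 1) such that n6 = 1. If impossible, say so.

z=0

n6 = NOT(n5) must be 1, so n5 = 0.
n5 = NOT(n4) must be 0, so n4 = 1.
Check with x = 1, y = 1, w = 1 and z=0:
n1 = NAND(z, y) = NAND(0, 1) = 1
n2 = OR(x, n1) = OR(1, 1) = 1
n3 = AND(z, n2) = AND(0, 1) = 0
n4 = OR(w, n3) = OR(1, 0) = 1
n5 = NOT(n4) = NOT 1 = 0
n6 = NOT(n5) = NOT 0 = 1
So n6 = 1.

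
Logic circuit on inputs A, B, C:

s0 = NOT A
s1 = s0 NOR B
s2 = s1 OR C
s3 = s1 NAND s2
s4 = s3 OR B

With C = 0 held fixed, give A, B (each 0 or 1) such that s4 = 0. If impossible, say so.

A=1, B=0

s4 = s3 OR B must be 0, so both s3 = 0 and B = 0.
Check with C = 0 and A=1, B=0:
s0 = NOT A = NOT 1 = 0
s1 = s0 NOR B = 0 NOR 0 = 1
s2 = s1 OR C = 1 OR 0 = 1
s3 = s1 NAND s2 = 1 NAND 1 = 0
s4 = s3 OR B = 0 OR 0 = 0
So s4 = 0.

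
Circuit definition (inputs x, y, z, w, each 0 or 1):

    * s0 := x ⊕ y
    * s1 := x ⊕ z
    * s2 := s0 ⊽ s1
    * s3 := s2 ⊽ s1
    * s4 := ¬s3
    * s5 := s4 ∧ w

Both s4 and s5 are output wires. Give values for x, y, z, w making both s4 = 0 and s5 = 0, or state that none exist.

x=0, y=1, z=0, w=1

Check with x=0, y=1, z=0, w=1:
s0 = x ⊕ y = 0 ⊕ 1 = 1
s1 = x ⊕ z = 0 ⊕ 0 = 0
s2 = s0 ⊽ s1 = 1 ⊽ 0 = 0
s3 = s2 ⊽ s1 = 0 ⊽ 0 = 1
s4 = ¬s3 = ¬1 = 0
s5 = s4 ∧ w = 0 ∧ 1 = 0
So s4 = 0 and s5 = 0.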